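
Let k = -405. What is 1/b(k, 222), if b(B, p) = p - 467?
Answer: -1/245 ≈ -0.0040816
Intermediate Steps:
b(B, p) = -467 + p
1/b(k, 222) = 1/(-467 + 222) = 1/(-245) = -1/245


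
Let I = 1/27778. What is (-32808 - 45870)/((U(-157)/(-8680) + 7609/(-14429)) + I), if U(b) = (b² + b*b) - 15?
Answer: 45620389970200080/3597927015881 ≈ 12680.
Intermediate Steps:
U(b) = -15 + 2*b² (U(b) = (b² + b²) - 15 = 2*b² - 15 = -15 + 2*b²)
I = 1/27778 ≈ 3.6000e-5
(-32808 - 45870)/((U(-157)/(-8680) + 7609/(-14429)) + I) = (-32808 - 45870)/(((-15 + 2*(-157)²)/(-8680) + 7609/(-14429)) + 1/27778) = -78678/(((-15 + 2*24649)*(-1/8680) + 7609*(-1/14429)) + 1/27778) = -78678/(((-15 + 49298)*(-1/8680) - 7609/14429) + 1/27778) = -78678/((49283*(-1/8680) - 7609/14429) + 1/27778) = -78678/((-49283/8680 - 7609/14429) + 1/27778) = -78678/(-777150527/125243720 + 1/27778) = -78678/(-10793781047643/1739510027080) = -78678*(-1739510027080/10793781047643) = 45620389970200080/3597927015881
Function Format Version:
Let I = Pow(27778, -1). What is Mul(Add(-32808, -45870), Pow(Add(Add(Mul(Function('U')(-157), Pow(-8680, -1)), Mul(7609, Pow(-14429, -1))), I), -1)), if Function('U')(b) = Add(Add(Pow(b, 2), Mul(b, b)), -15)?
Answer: Rational(45620389970200080, 3597927015881) ≈ 12680.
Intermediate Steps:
Function('U')(b) = Add(-15, Mul(2, Pow(b, 2))) (Function('U')(b) = Add(Add(Pow(b, 2), Pow(b, 2)), -15) = Add(Mul(2, Pow(b, 2)), -15) = Add(-15, Mul(2, Pow(b, 2))))
I = Rational(1, 27778) ≈ 3.6000e-5
Mul(Add(-32808, -45870), Pow(Add(Add(Mul(Function('U')(-157), Pow(-8680, -1)), Mul(7609, Pow(-14429, -1))), I), -1)) = Mul(Add(-32808, -45870), Pow(Add(Add(Mul(Add(-15, Mul(2, Pow(-157, 2))), Pow(-8680, -1)), Mul(7609, Pow(-14429, -1))), Rational(1, 27778)), -1)) = Mul(-78678, Pow(Add(Add(Mul(Add(-15, Mul(2, 24649)), Rational(-1, 8680)), Mul(7609, Rational(-1, 14429))), Rational(1, 27778)), -1)) = Mul(-78678, Pow(Add(Add(Mul(Add(-15, 49298), Rational(-1, 8680)), Rational(-7609, 14429)), Rational(1, 27778)), -1)) = Mul(-78678, Pow(Add(Add(Mul(49283, Rational(-1, 8680)), Rational(-7609, 14429)), Rational(1, 27778)), -1)) = Mul(-78678, Pow(Add(Add(Rational(-49283, 8680), Rational(-7609, 14429)), Rational(1, 27778)), -1)) = Mul(-78678, Pow(Add(Rational(-777150527, 125243720), Rational(1, 27778)), -1)) = Mul(-78678, Pow(Rational(-10793781047643, 1739510027080), -1)) = Mul(-78678, Rational(-1739510027080, 10793781047643)) = Rational(45620389970200080, 3597927015881)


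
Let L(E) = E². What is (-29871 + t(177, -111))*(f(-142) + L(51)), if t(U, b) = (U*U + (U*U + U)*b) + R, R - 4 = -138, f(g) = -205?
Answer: -8376037432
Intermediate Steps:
R = -134 (R = 4 - 138 = -134)
t(U, b) = -134 + U² + b*(U + U²) (t(U, b) = (U*U + (U*U + U)*b) - 134 = (U² + (U² + U)*b) - 134 = (U² + (U + U²)*b) - 134 = (U² + b*(U + U²)) - 134 = -134 + U² + b*(U + U²))
(-29871 + t(177, -111))*(f(-142) + L(51)) = (-29871 + (-134 + 177² + 177*(-111) - 111*177²))*(-205 + 51²) = (-29871 + (-134 + 31329 - 19647 - 111*31329))*(-205 + 2601) = (-29871 + (-134 + 31329 - 19647 - 3477519))*2396 = (-29871 - 3465971)*2396 = -3495842*2396 = -8376037432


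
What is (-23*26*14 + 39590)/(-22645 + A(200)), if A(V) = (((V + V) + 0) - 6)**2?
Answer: 10406/44197 ≈ 0.23545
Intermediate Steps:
A(V) = (-6 + 2*V)**2 (A(V) = ((2*V + 0) - 6)**2 = (2*V - 6)**2 = (-6 + 2*V)**2)
(-23*26*14 + 39590)/(-22645 + A(200)) = (-23*26*14 + 39590)/(-22645 + 4*(-3 + 200)**2) = (-598*14 + 39590)/(-22645 + 4*197**2) = (-8372 + 39590)/(-22645 + 4*38809) = 31218/(-22645 + 155236) = 31218/132591 = 31218*(1/132591) = 10406/44197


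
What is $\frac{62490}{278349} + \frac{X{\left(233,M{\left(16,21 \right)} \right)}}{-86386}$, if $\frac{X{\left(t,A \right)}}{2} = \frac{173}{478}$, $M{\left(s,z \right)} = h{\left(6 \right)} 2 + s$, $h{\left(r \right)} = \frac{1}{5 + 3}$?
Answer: $\frac{430045419361}{1915621384882} \approx 0.22449$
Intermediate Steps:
$h{\left(r \right)} = \frac{1}{8}$
$M{\left(s,z \right)} = \frac{1}{4} + s$ ($M{\left(s,z \right)} = \frac{1}{8} \cdot 2 + s = \frac{1}{4} + s$)
$X{\left(t,A \right)} = \frac{173}{239}$ ($X{\left(t,A \right)} = 2 \cdot \frac{173}{478} = \frac{173}{239}$)
$\frac{62490}{278349} + \frac{X{\left(233,M{\left(16,21 \right)} \right)}}{-86386} = \frac{62490}{278349} + \frac{173}{239 \left(-86386\right)} = 62490 \cdot \frac{1}{278349} + \frac{173}{239} \left(- \frac{1}{86386}\right) = \frac{20830}{92783} - \frac{173}{20646254} = \frac{430045419361}{1915621384882}$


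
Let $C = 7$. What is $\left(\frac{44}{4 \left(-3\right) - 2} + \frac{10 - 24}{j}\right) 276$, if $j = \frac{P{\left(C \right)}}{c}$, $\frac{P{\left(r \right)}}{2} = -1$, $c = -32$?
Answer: $- \frac{438840}{7} \approx -62691.0$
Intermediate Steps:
$P{\left(r \right)} = -2$ ($P{\left(r \right)} = 2 \left(-1\right) = -2$)
$j = \frac{1}{16}$ ($j = - \frac{2}{-32} = \left(-2\right) \left(- \frac{1}{32}\right) = \frac{1}{16} \approx 0.0625$)
$\left(\frac{44}{4 \left(-3\right) - 2} + \frac{10 - 24}{j}\right) 276 = \left(\frac{44}{4 \left(-3\right) - 2} + \left(10 - 24\right) \frac{1}{\frac{1}{16}}\right) 276 = \left(\frac{44}{-12 - 2} - 224\right) 276 = \left(\frac{44}{-14} - 224\right) 276 = \left(44 \left(- \frac{1}{14}\right) - 224\right) 276 = \left(- \frac{22}{7} - 224\right) 276 = \left(- \frac{1590}{7}\right) 276 = - \frac{438840}{7}$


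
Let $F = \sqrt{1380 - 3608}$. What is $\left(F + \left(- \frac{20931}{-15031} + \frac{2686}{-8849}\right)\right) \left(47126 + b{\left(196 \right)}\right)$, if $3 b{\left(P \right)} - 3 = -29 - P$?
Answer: $\frac{6815254138956}{133009319} + 94104 i \sqrt{557} \approx 51239.0 + 2.2209 \cdot 10^{6} i$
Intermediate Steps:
$b{\left(P \right)} = - \frac{26}{3} - \frac{P}{3}$ ($b{\left(P \right)} = 1 + \frac{-29 - P}{3} = 1 - \left(\frac{29}{3} + \frac{P}{3}\right) = - \frac{26}{3} - \frac{P}{3}$)
$F = 2 i \sqrt{557}$ ($F = \sqrt{-2228} = 2 i \sqrt{557} \approx 47.202 i$)
$\left(F + \left(- \frac{20931}{-15031} + \frac{2686}{-8849}\right)\right) \left(47126 + b{\left(196 \right)}\right) = \left(2 i \sqrt{557} + \left(- \frac{20931}{-15031} + \frac{2686}{-8849}\right)\right) \left(47126 - 74\right) = \left(2 i \sqrt{557} + \left(\left(-20931\right) \left(- \frac{1}{15031}\right) + 2686 \left(- \frac{1}{8849}\right)\right)\right) \left(47126 - 74\right) = \left(2 i \sqrt{557} + \left(\frac{20931}{15031} - \frac{2686}{8849}\right)\right) \left(47126 - 74\right) = \left(2 i \sqrt{557} + \frac{144845153}{133009319}\right) 47052 = \left(\frac{144845153}{133009319} + 2 i \sqrt{557}\right) 47052 = \frac{6815254138956}{133009319} + 94104 i \sqrt{557}$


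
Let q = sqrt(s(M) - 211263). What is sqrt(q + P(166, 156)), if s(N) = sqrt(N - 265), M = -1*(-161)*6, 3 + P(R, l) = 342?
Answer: sqrt(339 + I*sqrt(211263 - sqrt(701))) ≈ 21.332 + 10.773*I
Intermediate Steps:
P(R, l) = 339 (P(R, l) = -3 + 342 = 339)
M = 966 (M = 161*6 = 966)
s(N) = sqrt(-265 + N)
q = sqrt(-211263 + sqrt(701)) (q = sqrt(sqrt(-265 + 966) - 211263) = sqrt(sqrt(701) - 211263) = sqrt(-211263 + sqrt(701)) ≈ 459.6*I)
sqrt(q + P(166, 156)) = sqrt(sqrt(-211263 + sqrt(701)) + 339) = sqrt(339 + sqrt(-211263 + sqrt(701)))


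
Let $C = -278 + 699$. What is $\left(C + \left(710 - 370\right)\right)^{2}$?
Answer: $579121$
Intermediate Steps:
$C = 421$
$\left(C + \left(710 - 370\right)\right)^{2} = \left(421 + \left(710 - 370\right)\right)^{2} = \left(421 + 340\right)^{2} = 761^{2} = 579121$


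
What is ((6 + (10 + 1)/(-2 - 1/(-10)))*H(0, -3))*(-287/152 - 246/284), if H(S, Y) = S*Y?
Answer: 0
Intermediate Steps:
((6 + (10 + 1)/(-2 - 1/(-10)))*H(0, -3))*(-287/152 - 246/284) = ((6 + (10 + 1)/(-2 - 1/(-10)))*(0*(-3)))*(-287/152 - 246/284) = ((6 + 11/(-2 - 1*(-1/10)))*0)*(-287*1/152 - 246*1/284) = ((6 + 11/(-2 + 1/10))*0)*(-287/152 - 123/142) = ((6 + 11/(-19/10))*0)*(-29725/10792) = ((6 + 11*(-10/19))*0)*(-29725/10792) = ((6 - 110/19)*0)*(-29725/10792) = ((4/19)*0)*(-29725/10792) = 0*(-29725/10792) = 0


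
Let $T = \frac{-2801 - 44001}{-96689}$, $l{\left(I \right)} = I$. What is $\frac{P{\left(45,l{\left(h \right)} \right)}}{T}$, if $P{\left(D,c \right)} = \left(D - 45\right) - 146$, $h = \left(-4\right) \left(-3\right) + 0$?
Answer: $- \frac{7058297}{23401} \approx -301.62$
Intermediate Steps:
$h = 12$ ($h = 12 + 0 = 12$)
$T = \frac{46802}{96689}$ ($T = \left(-2801 - 44001\right) \left(- \frac{1}{96689}\right) = \left(-46802\right) \left(- \frac{1}{96689}\right) = \frac{46802}{96689} \approx 0.48405$)
$P{\left(D,c \right)} = -191 + D$ ($P{\left(D,c \right)} = \left(-45 + D\right) - 146 = -191 + D$)
$\frac{P{\left(45,l{\left(h \right)} \right)}}{T} = \frac{-191 + 45}{\frac{46802}{96689}} = \left(-146\right) \frac{96689}{46802} = - \frac{7058297}{23401}$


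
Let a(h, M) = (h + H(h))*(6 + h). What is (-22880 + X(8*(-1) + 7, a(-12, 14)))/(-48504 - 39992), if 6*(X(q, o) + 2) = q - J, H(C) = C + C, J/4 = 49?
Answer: 137489/530976 ≈ 0.25894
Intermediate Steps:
J = 196 (J = 4*49 = 196)
H(C) = 2*C
a(h, M) = 3*h*(6 + h) (a(h, M) = (h + 2*h)*(6 + h) = (3*h)*(6 + h) = 3*h*(6 + h))
X(q, o) = -104/3 + q/6 (X(q, o) = -2 + (q - 1*196)/6 = -2 + (q - 196)/6 = -2 + (-196 + q)/6 = -2 + (-98/3 + q/6) = -104/3 + q/6)
(-22880 + X(8*(-1) + 7, a(-12, 14)))/(-48504 - 39992) = (-22880 + (-104/3 + (8*(-1) + 7)/6))/(-48504 - 39992) = (-22880 + (-104/3 + (-8 + 7)/6))/(-88496) = (-22880 + (-104/3 + (1/6)*(-1)))*(-1/88496) = (-22880 + (-104/3 - 1/6))*(-1/88496) = (-22880 - 209/6)*(-1/88496) = -137489/6*(-1/88496) = 137489/530976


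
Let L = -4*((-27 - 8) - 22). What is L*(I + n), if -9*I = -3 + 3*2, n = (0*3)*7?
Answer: -76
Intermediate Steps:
n = 0 (n = 0*7 = 0)
L = 228 (L = -4*(-35 - 22) = -4*(-57) = 228)
I = -1/3 (I = -(-3 + 3*2)/9 = -(-3 + 6)/9 = -1/9*3 = -1/3 ≈ -0.33333)
L*(I + n) = 228*(-1/3 + 0) = 228*(-1/3) = -76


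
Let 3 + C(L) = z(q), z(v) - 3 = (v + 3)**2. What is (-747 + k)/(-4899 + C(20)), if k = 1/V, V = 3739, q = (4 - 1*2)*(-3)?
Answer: 1396516/9141855 ≈ 0.15276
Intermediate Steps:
q = -6 (q = (4 - 2)*(-3) = 2*(-3) = -6)
k = 1/3739 ≈ 0.00026745
z(v) = 3 + (3 + v)**2 (z(v) = 3 + (v + 3)**2 = 3 + (3 + v)**2)
C(L) = 9 (C(L) = -3 + (3 + (3 - 6)**2) = -3 + (3 + (-3)**2) = -3 + (3 + 9) = -3 + 12 = 9)
(-747 + k)/(-4899 + C(20)) = (-747 + 1/3739)/(-4899 + 9) = -2793032/3739/(-4890) = -2793032/3739*(-1/4890) = 1396516/9141855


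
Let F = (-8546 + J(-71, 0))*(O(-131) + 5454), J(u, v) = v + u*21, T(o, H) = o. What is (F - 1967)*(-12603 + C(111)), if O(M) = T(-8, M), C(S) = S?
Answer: 682856054748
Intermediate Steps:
O(M) = -8
J(u, v) = v + 21*u
F = -54661502 (F = (-8546 + (0 + 21*(-71)))*(-8 + 5454) = (-8546 + (0 - 1491))*5446 = (-8546 - 1491)*5446 = -10037*5446 = -54661502)
(F - 1967)*(-12603 + C(111)) = (-54661502 - 1967)*(-12603 + 111) = -54663469*(-12492) = 682856054748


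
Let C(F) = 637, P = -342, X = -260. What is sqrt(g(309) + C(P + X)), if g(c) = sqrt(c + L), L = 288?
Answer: sqrt(637 + sqrt(597)) ≈ 25.718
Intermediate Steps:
g(c) = sqrt(288 + c) (g(c) = sqrt(c + 288) = sqrt(288 + c))
sqrt(g(309) + C(P + X)) = sqrt(sqrt(288 + 309) + 637) = sqrt(sqrt(597) + 637) = sqrt(637 + sqrt(597))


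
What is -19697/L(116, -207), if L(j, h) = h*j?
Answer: 19697/24012 ≈ 0.82030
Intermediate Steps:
-19697/L(116, -207) = -19697/((-207*116)) = -19697/(-24012) = -19697*(-1/24012) = 19697/24012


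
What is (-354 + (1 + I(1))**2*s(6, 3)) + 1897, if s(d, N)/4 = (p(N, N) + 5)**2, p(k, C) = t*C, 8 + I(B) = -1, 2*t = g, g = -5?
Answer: 3143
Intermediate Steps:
t = -5/2 (t = (1/2)*(-5) = -5/2 ≈ -2.5000)
I(B) = -9 (I(B) = -8 - 1 = -9)
p(k, C) = -5*C/2
s(d, N) = 4*(5 - 5*N/2)**2 (s(d, N) = 4*(-5*N/2 + 5)**2 = 4*(5 - 5*N/2)**2)
(-354 + (1 + I(1))**2*s(6, 3)) + 1897 = (-354 + (1 - 9)**2*(25*(-2 + 3)**2)) + 1897 = (-354 + (-8)**2*(25*1**2)) + 1897 = (-354 + 64*(25*1)) + 1897 = (-354 + 64*25) + 1897 = (-354 + 1600) + 1897 = 1246 + 1897 = 3143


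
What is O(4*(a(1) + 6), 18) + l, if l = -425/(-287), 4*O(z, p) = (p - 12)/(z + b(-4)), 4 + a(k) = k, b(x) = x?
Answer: 7661/4592 ≈ 1.6683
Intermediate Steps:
a(k) = -4 + k
O(z, p) = (-12 + p)/(4*(-4 + z)) (O(z, p) = ((p - 12)/(z - 4))/4 = ((-12 + p)/(-4 + z))/4 = (-12 + p)/(4*(-4 + z)))
l = 425/287 (l = -425*(-1/287) = 425/287 ≈ 1.4808)
O(4*(a(1) + 6), 18) + l = (-12 + 18)/(4*(-4 + 4*((-4 + 1) + 6))) + 425/287 = (¼)*6/(-4 + 4*(-3 + 6)) + 425/287 = (¼)*6/(-4 + 4*3) + 425/287 = (¼)*6/(-4 + 12) + 425/287 = (¼)*6/8 + 425/287 = (¼)*(⅛)*6 + 425/287 = 3/16 + 425/287 = 7661/4592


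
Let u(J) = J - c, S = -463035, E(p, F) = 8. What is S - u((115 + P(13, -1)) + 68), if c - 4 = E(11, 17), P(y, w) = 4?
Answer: -463210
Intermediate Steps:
c = 12 (c = 4 + 8 = 12)
u(J) = -12 + J (u(J) = J - 1*12 = J - 12 = -12 + J)
S - u((115 + P(13, -1)) + 68) = -463035 - (-12 + ((115 + 4) + 68)) = -463035 - (-12 + (119 + 68)) = -463035 - (-12 + 187) = -463035 - 1*175 = -463035 - 175 = -463210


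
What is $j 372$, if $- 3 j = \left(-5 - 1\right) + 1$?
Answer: $620$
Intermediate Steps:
$j = \frac{5}{3}$ ($j = - \frac{\left(-5 - 1\right) + 1}{3} = - \frac{-6 + 1}{3} = \left(- \frac{1}{3}\right) \left(-5\right) = \frac{5}{3} \approx 1.6667$)
$j 372 = \frac{5}{3} \cdot 372 = 620$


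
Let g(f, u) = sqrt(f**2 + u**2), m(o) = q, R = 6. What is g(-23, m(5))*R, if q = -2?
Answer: 6*sqrt(533) ≈ 138.52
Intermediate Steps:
m(o) = -2
g(-23, m(5))*R = sqrt((-23)**2 + (-2)**2)*6 = sqrt(529 + 4)*6 = sqrt(533)*6 = 6*sqrt(533)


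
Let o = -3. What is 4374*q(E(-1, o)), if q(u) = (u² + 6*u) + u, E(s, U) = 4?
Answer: 192456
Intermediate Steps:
q(u) = u² + 7*u
4374*q(E(-1, o)) = 4374*(4*(7 + 4)) = 4374*(4*11) = 4374*44 = 192456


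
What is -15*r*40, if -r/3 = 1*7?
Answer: 12600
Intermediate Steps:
r = -21 (r = -3*7 = -21)
-15*r*40 = -15*(-21)*40 = 315*40 = 12600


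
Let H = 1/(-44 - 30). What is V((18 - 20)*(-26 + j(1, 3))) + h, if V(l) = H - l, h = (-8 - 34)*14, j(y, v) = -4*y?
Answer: -47953/74 ≈ -648.01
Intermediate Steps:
H = -1/74 (H = 1/(-74) = -1/74 ≈ -0.013514)
h = -588 (h = -42*14 = -588)
V(l) = -1/74 - l
V((18 - 20)*(-26 + j(1, 3))) + h = (-1/74 - (18 - 20)*(-26 - 4*1)) - 588 = (-1/74 - (-2)*(-26 - 4)) - 588 = (-1/74 - (-2)*(-30)) - 588 = (-1/74 - 1*60) - 588 = (-1/74 - 60) - 588 = -4441/74 - 588 = -47953/74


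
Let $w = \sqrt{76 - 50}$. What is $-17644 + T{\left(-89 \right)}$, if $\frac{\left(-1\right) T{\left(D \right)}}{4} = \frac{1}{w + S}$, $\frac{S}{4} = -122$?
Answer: $- \frac{2100676020}{119059} + \frac{2 \sqrt{26}}{119059} \approx -17644.0$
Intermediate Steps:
$S = -488$ ($S = 4 \left(-122\right) = -488$)
$w = \sqrt{26} \approx 5.099$
$T{\left(D \right)} = - \frac{4}{-488 + \sqrt{26}}$ ($T{\left(D \right)} = - \frac{4}{\sqrt{26} - 488} = - \frac{4}{-488 + \sqrt{26}}$)
$-17644 + T{\left(-89 \right)} = -17644 + \left(\frac{976}{119059} + \frac{2 \sqrt{26}}{119059}\right) = - \frac{2100676020}{119059} + \frac{2 \sqrt{26}}{119059}$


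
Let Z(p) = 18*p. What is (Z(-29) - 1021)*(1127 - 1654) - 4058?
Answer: 809103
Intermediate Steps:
(Z(-29) - 1021)*(1127 - 1654) - 4058 = (18*(-29) - 1021)*(1127 - 1654) - 4058 = (-522 - 1021)*(-527) - 4058 = -1543*(-527) - 4058 = 813161 - 4058 = 809103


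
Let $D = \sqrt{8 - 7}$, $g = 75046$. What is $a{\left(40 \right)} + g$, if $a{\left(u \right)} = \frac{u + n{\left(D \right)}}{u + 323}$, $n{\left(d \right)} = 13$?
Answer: $\frac{27241751}{363} \approx 75046.0$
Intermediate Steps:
$D = 1$ ($D = \sqrt{1} = 1$)
$a{\left(u \right)} = \frac{13 + u}{323 + u}$ ($a{\left(u \right)} = \frac{u + 13}{u + 323} = \frac{13 + u}{323 + u}$)
$a{\left(40 \right)} + g = \frac{13 + 40}{323 + 40} + 75046 = \frac{1}{363} \cdot 53 + 75046 = \frac{53}{363} + 75046 = \frac{27241751}{363}$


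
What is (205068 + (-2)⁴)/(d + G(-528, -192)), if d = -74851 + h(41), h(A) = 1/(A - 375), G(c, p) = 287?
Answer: -68498056/24904377 ≈ -2.7504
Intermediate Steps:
h(A) = 1/(-375 + A)
d = -25000235/334 (d = -74851 + 1/(-375 + 41) = -74851 + 1/(-334) = -74851 - 1/334 = -25000235/334 ≈ -74851.)
(205068 + (-2)⁴)/(d + G(-528, -192)) = (205068 + (-2)⁴)/(-25000235/334 + 287) = (205068 + 16)/(-24904377/334) = 205084*(-334/24904377) = -68498056/24904377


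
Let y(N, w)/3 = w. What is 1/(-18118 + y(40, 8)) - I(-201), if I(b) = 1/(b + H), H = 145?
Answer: 9019/506632 ≈ 0.017802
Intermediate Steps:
y(N, w) = 3*w
I(b) = 1/(145 + b) (I(b) = 1/(b + 145) = 1/(145 + b))
1/(-18118 + y(40, 8)) - I(-201) = 1/(-18118 + 3*8) - 1/(145 - 201) = 1/(-18118 + 24) - 1/(-56) = 1/(-18094) - 1*(-1/56) = -1/18094 + 1/56 = 9019/506632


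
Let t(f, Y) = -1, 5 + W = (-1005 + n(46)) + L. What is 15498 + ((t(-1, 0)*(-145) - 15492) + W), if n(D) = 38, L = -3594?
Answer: -4415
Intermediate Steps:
W = -4566 (W = -5 + ((-1005 + 38) - 3594) = -5 + (-967 - 3594) = -5 - 4561 = -4566)
15498 + ((t(-1, 0)*(-145) - 15492) + W) = 15498 + ((-1*(-145) - 15492) - 4566) = 15498 + ((145 - 15492) - 4566) = 15498 + (-15347 - 4566) = 15498 - 19913 = -4415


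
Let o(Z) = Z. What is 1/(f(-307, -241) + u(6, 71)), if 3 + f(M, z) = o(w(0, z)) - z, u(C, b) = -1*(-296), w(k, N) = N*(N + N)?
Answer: 1/116696 ≈ 8.5693e-6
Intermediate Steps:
w(k, N) = 2*N**2 (w(k, N) = N*(2*N) = 2*N**2)
u(C, b) = 296
f(M, z) = -3 - z + 2*z**2 (f(M, z) = -3 + (2*z**2 - z) = -3 + (-z + 2*z**2) = -3 - z + 2*z**2)
1/(f(-307, -241) + u(6, 71)) = 1/((-3 - 1*(-241) + 2*(-241)**2) + 296) = 1/((-3 + 241 + 2*58081) + 296) = 1/((-3 + 241 + 116162) + 296) = 1/(116400 + 296) = 1/116696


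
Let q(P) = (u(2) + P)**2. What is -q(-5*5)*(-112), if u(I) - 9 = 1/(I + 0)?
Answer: 26908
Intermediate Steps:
u(I) = 9 + 1/I (u(I) = 9 + 1/(I + 0) = 9 + 1/I)
q(P) = (19/2 + P)**2 (q(P) = ((9 + 1/2) + P)**2 = (19/2 + P)**2)
-q(-5*5)*(-112) = -(19 + 2*(-5*5))**2/4*(-112) = -(19 + 2*(-25))**2/4*(-112) = -(19 - 50)**2/4*(-112) = -(-31)**2/4*(-112) = -961/4*(-112) = 26908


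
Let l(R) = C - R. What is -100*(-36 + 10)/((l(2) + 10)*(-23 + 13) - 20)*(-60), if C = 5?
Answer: 1040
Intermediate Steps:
l(R) = 5 - R
-100*(-36 + 10)/((l(2) + 10)*(-23 + 13) - 20)*(-60) = -100*(-36 + 10)/(((5 - 1*2) + 10)*(-23 + 13) - 20)*(-60) = -(-2600)/(((5 - 2) + 10)*(-10) - 20)*(-60) = -(-2600)/((3 + 10)*(-10) - 20)*(-60) = -(-2600)/(13*(-10) - 20)*(-60) = -(-2600)/(-130 - 20)*(-60) = -(-2600)/(-150)*(-60) = -(-2600)*(-1)/150*(-60) = -100*13/75*(-60) = -52/3*(-60) = 1040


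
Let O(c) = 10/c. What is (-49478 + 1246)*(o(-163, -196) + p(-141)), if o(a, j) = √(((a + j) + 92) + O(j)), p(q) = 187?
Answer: -9019384 - 24116*I*√52342/7 ≈ -9.0194e+6 - 7.8819e+5*I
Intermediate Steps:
o(a, j) = √(92 + a + j + 10/j) (o(a, j) = √(((a + j) + 92) + 10/j) = √((92 + a + j) + 10/j) = √(92 + a + j + 10/j))
(-49478 + 1246)*(o(-163, -196) + p(-141)) = (-49478 + 1246)*(√(92 - 163 - 196 + 10/(-196)) + 187) = -48232*(√(92 - 163 - 196 + 10*(-1/196)) + 187) = -48232*(√(92 - 163 - 196 - 5/98) + 187) = -48232*(√(-26171/98) + 187) = -48232*(I*√52342/14 + 187) = -48232*(187 + I*√52342/14) = -9019384 - 24116*I*√52342/7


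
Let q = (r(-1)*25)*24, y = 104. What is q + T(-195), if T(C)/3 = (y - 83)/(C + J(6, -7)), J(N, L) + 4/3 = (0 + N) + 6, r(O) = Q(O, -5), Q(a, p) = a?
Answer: -47427/79 ≈ -600.34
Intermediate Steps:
r(O) = O
J(N, L) = 14/3 + N (J(N, L) = -4/3 + ((0 + N) + 6) = -4/3 + (N + 6) = -4/3 + (6 + N) = 14/3 + N)
T(C) = 63/(32/3 + C) (T(C) = 3*((104 - 83)/(C + (14/3 + 6))) = 3*(21/(C + 32/3)) = 3*(21/(32/3 + C)) = 63/(32/3 + C))
q = -600 (q = -1*25*24 = -25*24 = -600)
q + T(-195) = -600 + 189/(32 + 3*(-195)) = -600 + 189/(32 - 585) = -600 + 189/(-553) = -600 + 189*(-1/553) = -600 - 27/79 = -47427/79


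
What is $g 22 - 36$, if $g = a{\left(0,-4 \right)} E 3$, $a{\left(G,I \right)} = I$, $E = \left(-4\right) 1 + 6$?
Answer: $-564$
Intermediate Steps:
$E = 2$ ($E = -4 + 6 = 2$)
$g = -24$ ($g = \left(-4\right) 2 \cdot 3 = \left(-8\right) 3 = -24$)
$g 22 - 36 = \left(-24\right) 22 - 36 = -528 - 36 = -564$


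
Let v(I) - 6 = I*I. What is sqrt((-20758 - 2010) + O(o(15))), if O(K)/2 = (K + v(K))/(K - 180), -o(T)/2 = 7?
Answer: 2*I*sqrt(53560587)/97 ≈ 150.9*I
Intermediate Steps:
o(T) = -14 (o(T) = -2*7 = -14)
v(I) = 6 + I**2 (v(I) = 6 + I*I = 6 + I**2)
O(K) = 2*(6 + K + K**2)/(-180 + K) (O(K) = 2*((K + (6 + K**2))/(K - 180)) = 2*((6 + K + K**2)/(-180 + K)) = 2*(6 + K + K**2)/(-180 + K))
sqrt((-20758 - 2010) + O(o(15))) = sqrt((-20758 - 2010) + 2*(6 - 14 + (-14)**2)/(-180 - 14)) = sqrt(-22768 + 2*(6 - 14 + 196)/(-194)) = sqrt(-22768 + 2*(-1/194)*188) = sqrt(-22768 - 188/97) = sqrt(-2208684/97) = 2*I*sqrt(53560587)/97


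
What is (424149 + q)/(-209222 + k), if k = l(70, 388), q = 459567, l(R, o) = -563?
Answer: -883716/209785 ≈ -4.2125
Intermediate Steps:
k = -563
(424149 + q)/(-209222 + k) = (424149 + 459567)/(-209222 - 563) = 883716/(-209785) = 883716*(-1/209785) = -883716/209785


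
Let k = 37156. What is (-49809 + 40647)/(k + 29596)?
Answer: -4581/33376 ≈ -0.13725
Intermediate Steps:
(-49809 + 40647)/(k + 29596) = (-49809 + 40647)/(37156 + 29596) = -9162/66752 = -9162*1/66752 = -4581/33376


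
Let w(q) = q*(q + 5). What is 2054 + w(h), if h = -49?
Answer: 4210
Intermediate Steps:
w(q) = q*(5 + q)
2054 + w(h) = 2054 - 49*(5 - 49) = 2054 - 49*(-44) = 2054 + 2156 = 4210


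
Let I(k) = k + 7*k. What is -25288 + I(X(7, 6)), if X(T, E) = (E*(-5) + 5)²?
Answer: -20288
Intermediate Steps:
X(T, E) = (5 - 5*E)² (X(T, E) = (-5*E + 5)² = (5 - 5*E)²)
I(k) = 8*k
-25288 + I(X(7, 6)) = -25288 + 8*(25*(-1 + 6)²) = -25288 + 8*(25*5²) = -25288 + 8*(25*25) = -25288 + 8*625 = -25288 + 5000 = -20288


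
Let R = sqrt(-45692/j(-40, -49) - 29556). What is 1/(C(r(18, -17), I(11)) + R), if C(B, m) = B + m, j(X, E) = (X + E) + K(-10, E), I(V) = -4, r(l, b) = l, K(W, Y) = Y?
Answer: 69/145003 - I*sqrt(139139742)/2030042 ≈ 0.00047585 - 0.0058106*I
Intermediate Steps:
j(X, E) = X + 2*E (j(X, E) = (X + E) + E = (E + X) + E = X + 2*E)
R = I*sqrt(139139742)/69 (R = sqrt(-45692/(-40 + 2*(-49)) - 29556) = sqrt(-45692/(-40 - 98) - 29556) = sqrt(-45692/(-138) - 29556) = sqrt(-45692*(-1/138) - 29556) = sqrt(22846/69 - 29556) = sqrt(-2016518/69) = I*sqrt(139139742)/69 ≈ 170.95*I)
1/(C(r(18, -17), I(11)) + R) = 1/((18 - 4) + I*sqrt(139139742)/69) = 1/(14 + I*sqrt(139139742)/69)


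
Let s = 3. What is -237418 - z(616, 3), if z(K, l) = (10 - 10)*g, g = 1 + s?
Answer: -237418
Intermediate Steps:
g = 4 (g = 1 + 3 = 4)
z(K, l) = 0 (z(K, l) = (10 - 10)*4 = 0*4 = 0)
-237418 - z(616, 3) = -237418 - 1*0 = -237418 + 0 = -237418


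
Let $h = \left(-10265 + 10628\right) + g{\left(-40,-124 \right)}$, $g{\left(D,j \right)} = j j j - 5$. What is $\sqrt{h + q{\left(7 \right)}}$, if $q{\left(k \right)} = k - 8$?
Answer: $i \sqrt{1906267} \approx 1380.7 i$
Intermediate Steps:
$g{\left(D,j \right)} = -5 + j^{3}$ ($g{\left(D,j \right)} = j j^{2} - 5 = j^{3} - 5 = -5 + j^{3}$)
$h = -1906266$ ($h = \left(-10265 + 10628\right) + \left(-5 + \left(-124\right)^{3}\right) = 363 - 1906629 = -1906266$)
$q{\left(k \right)} = -8 + k$
$\sqrt{h + q{\left(7 \right)}} = \sqrt{-1906266 + \left(-8 + 7\right)} = \sqrt{-1906266 - 1} = \sqrt{-1906267} = i \sqrt{1906267}$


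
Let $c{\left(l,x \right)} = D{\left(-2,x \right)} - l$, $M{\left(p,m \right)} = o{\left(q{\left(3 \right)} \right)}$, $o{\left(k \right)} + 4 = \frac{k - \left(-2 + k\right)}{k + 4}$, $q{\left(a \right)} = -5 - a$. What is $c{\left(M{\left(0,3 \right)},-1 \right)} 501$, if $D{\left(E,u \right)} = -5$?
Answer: $- \frac{501}{2} \approx -250.5$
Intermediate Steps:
$o{\left(k \right)} = -4 + \frac{2}{4 + k}$ ($o{\left(k \right)} = -4 + \frac{k - \left(-2 + k\right)}{k + 4} = -4 + \frac{2}{4 + k}$)
$M{\left(p,m \right)} = - \frac{9}{2}$ ($M{\left(p,m \right)} = \frac{2 \left(-7 - 2 \left(-5 - 3\right)\right)}{4 - 8} = \frac{2 \left(-7 - -16\right)}{4 - 8} = \frac{2 \left(-7 + 16\right)}{-4} = 2 \left(- \frac{1}{4}\right) 9 = - \frac{9}{2}$)
$c{\left(l,x \right)} = -5 - l$
$c{\left(M{\left(0,3 \right)},-1 \right)} 501 = \left(-5 - - \frac{9}{2}\right) 501 = \left(-5 + \frac{9}{2}\right) 501 = \left(- \frac{1}{2}\right) 501 = - \frac{501}{2}$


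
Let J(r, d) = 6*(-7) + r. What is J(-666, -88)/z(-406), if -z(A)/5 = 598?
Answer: 354/1495 ≈ 0.23679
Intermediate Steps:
J(r, d) = -42 + r
z(A) = -2990 (z(A) = -5*598 = -2990)
J(-666, -88)/z(-406) = (-42 - 666)/(-2990) = -708*(-1/2990) = 354/1495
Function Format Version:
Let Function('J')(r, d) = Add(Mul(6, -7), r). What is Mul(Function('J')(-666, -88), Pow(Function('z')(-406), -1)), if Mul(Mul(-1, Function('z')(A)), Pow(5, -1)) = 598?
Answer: Rational(354, 1495) ≈ 0.23679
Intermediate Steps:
Function('J')(r, d) = Add(-42, r)
Function('z')(A) = -2990 (Function('z')(A) = Mul(-5, 598) = -2990)
Mul(Function('J')(-666, -88), Pow(Function('z')(-406), -1)) = Mul(Add(-42, -666), Pow(-2990, -1)) = Mul(-708, Rational(-1, 2990)) = Rational(354, 1495)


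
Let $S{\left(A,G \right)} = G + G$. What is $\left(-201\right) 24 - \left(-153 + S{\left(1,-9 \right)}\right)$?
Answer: $-4653$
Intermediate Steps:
$S{\left(A,G \right)} = 2 G$
$\left(-201\right) 24 - \left(-153 + S{\left(1,-9 \right)}\right) = \left(-201\right) 24 + \left(153 - 2 \left(-9\right)\right) = -4824 + \left(153 - -18\right) = -4824 + \left(153 + 18\right) = -4824 + 171 = -4653$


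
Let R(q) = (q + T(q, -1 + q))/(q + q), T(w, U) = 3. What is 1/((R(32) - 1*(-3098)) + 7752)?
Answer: 64/694435 ≈ 9.2161e-5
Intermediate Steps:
R(q) = (3 + q)/(2*q) (R(q) = (q + 3)/(q + q) = (3 + q)/((2*q)) = (3 + q)*(1/(2*q)) = (3 + q)/(2*q))
1/((R(32) - 1*(-3098)) + 7752) = 1/(((½)*(3 + 32)/32 - 1*(-3098)) + 7752) = 1/(((½)*(1/32)*35 + 3098) + 7752) = 1/((35/64 + 3098) + 7752) = 1/(198307/64 + 7752) = 1/(694435/64) = 64/694435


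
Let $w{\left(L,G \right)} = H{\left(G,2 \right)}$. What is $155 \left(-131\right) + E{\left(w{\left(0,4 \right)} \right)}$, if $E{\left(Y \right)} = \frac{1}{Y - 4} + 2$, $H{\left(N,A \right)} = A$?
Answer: $- \frac{40607}{2} \approx -20304.0$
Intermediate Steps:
$w{\left(L,G \right)} = 2$
$E{\left(Y \right)} = 2 + \frac{1}{-4 + Y}$ ($E{\left(Y \right)} = \frac{1}{-4 + Y} + 2 = 2 + \frac{1}{-4 + Y}$)
$155 \left(-131\right) + E{\left(w{\left(0,4 \right)} \right)} = 155 \left(-131\right) + \frac{-7 + 2 \cdot 2}{-4 + 2} = -20305 + \frac{-7 + 4}{-2} = -20305 - - \frac{3}{2} = -20305 + \frac{3}{2} = - \frac{40607}{2}$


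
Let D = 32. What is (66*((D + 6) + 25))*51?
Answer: 212058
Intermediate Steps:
(66*((D + 6) + 25))*51 = (66*((32 + 6) + 25))*51 = (66*(38 + 25))*51 = (66*63)*51 = 4158*51 = 212058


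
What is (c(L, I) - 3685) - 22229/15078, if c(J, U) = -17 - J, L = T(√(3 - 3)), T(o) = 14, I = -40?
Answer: -56052077/15078 ≈ -3717.5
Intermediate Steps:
L = 14
(c(L, I) - 3685) - 22229/15078 = ((-17 - 1*14) - 3685) - 22229/15078 = ((-17 - 14) - 3685) - 22229*1/15078 = (-31 - 3685) - 22229/15078 = -3716 - 22229/15078 = -56052077/15078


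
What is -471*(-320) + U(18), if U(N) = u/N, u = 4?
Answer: 1356482/9 ≈ 1.5072e+5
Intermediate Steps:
U(N) = 4/N
-471*(-320) + U(18) = -471*(-320) + 4/18 = 150720 + 4*(1/18) = 150720 + 2/9 = 1356482/9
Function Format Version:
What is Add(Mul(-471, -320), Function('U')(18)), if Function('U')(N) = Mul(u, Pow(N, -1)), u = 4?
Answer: Rational(1356482, 9) ≈ 1.5072e+5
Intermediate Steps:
Function('U')(N) = Mul(4, Pow(N, -1))
Add(Mul(-471, -320), Function('U')(18)) = Add(Mul(-471, -320), Mul(4, Pow(18, -1))) = Add(150720, Mul(4, Rational(1, 18))) = Add(150720, Rational(2, 9)) = Rational(1356482, 9)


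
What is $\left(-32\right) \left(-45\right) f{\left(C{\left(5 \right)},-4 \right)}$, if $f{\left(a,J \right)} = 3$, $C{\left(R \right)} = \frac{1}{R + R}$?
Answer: $4320$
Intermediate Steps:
$C{\left(R \right)} = \frac{1}{2 R}$
$\left(-32\right) \left(-45\right) f{\left(C{\left(5 \right)},-4 \right)} = \left(-32\right) \left(-45\right) 3 = 1440 \cdot 3 = 4320$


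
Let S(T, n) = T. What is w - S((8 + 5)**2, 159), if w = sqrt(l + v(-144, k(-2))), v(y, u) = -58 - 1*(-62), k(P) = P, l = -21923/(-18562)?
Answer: -169 + sqrt(1785126102)/18562 ≈ -166.72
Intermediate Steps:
l = 21923/18562 (l = -21923*(-1/18562) = 21923/18562 ≈ 1.1811)
v(y, u) = 4 (v(y, u) = -58 + 62 = 4)
w = sqrt(1785126102)/18562 (w = sqrt(21923/18562 + 4) = sqrt(96171/18562) = sqrt(1785126102)/18562 ≈ 2.2762)
w - S((8 + 5)**2, 159) = sqrt(1785126102)/18562 - (8 + 5)**2 = sqrt(1785126102)/18562 - 1*13**2 = sqrt(1785126102)/18562 - 1*169 = sqrt(1785126102)/18562 - 169 = -169 + sqrt(1785126102)/18562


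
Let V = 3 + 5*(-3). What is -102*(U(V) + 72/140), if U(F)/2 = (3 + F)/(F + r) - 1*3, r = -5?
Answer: 15804/35 ≈ 451.54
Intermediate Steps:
V = -12 (V = 3 - 15 = -12)
U(F) = -6 + 2*(3 + F)/(-5 + F) (U(F) = 2*((3 + F)/(F - 5) - 1*3) = 2*((3 + F)/(-5 + F) - 3) = 2*(-3 + (3 + F)/(-5 + F)) = -6 + 2*(3 + F)/(-5 + F))
-102*(U(V) + 72/140) = -102*(4*(9 - 1*(-12))/(-5 - 12) + 72/140) = -102*(4*(9 + 12)/(-17) + 72*(1/140)) = -102*(4*(-1/17)*21 + 18/35) = -102*(-84/17 + 18/35) = -102*(-2634/595) = 15804/35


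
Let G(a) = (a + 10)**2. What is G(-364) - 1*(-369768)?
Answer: 495084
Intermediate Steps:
G(a) = (10 + a)**2
G(-364) - 1*(-369768) = (10 - 364)**2 - 1*(-369768) = (-354)**2 + 369768 = 125316 + 369768 = 495084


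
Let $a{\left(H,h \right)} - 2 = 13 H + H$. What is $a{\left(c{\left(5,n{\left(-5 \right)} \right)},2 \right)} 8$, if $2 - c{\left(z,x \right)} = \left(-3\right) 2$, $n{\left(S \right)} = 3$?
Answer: $912$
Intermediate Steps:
$c{\left(z,x \right)} = 8$ ($c{\left(z,x \right)} = 2 - \left(-3\right) 2 = 2 - -6 = 2 + 6 = 8$)
$a{\left(H,h \right)} = 2 + 14 H$ ($a{\left(H,h \right)} = 2 + \left(13 H + H\right) = 2 + 14 H$)
$a{\left(c{\left(5,n{\left(-5 \right)} \right)},2 \right)} 8 = \left(2 + 14 \cdot 8\right) 8 = \left(2 + 112\right) 8 = 114 \cdot 8 = 912$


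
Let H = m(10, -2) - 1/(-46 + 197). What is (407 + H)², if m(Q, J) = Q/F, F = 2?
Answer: 3870208521/22801 ≈ 1.6974e+5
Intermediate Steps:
m(Q, J) = Q/2
H = 754/151 (H = (½)*10 - 1/(-46 + 197) = 5 - 1/151 = 754/151 ≈ 4.9934)
(407 + H)² = (407 + 754/151)² = (62211/151)² = 3870208521/22801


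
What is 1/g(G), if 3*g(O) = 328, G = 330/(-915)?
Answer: 3/328 ≈ 0.0091463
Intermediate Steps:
G = -22/61 (G = 330*(-1/915) = -22/61 ≈ -0.36066)
g(O) = 328/3 (g(O) = (1/3)*328 = 328/3)
1/g(G) = 1/(328/3) = 3/328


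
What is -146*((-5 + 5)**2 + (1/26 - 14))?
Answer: 26499/13 ≈ 2038.4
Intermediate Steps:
-146*((-5 + 5)**2 + (1/26 - 14)) = -146*(0**2 + (1/26 - 14)) = -146*(0 - 363/26) = -146*(-363/26) = 26499/13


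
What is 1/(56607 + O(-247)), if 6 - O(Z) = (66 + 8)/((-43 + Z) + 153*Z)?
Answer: 38081/2155879727 ≈ 1.7664e-5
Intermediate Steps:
O(Z) = 6 - 74/(-43 + 154*Z) (O(Z) = 6 - (66 + 8)/((-43 + Z) + 153*Z) = 6 - 74/(-43 + 154*Z))
1/(56607 + O(-247)) = 1/(56607 + 4*(-83 + 231*(-247))/(-43 + 154*(-247))) = 1/(56607 + 4*(-83 - 57057)/(-43 - 38038)) = 1/(56607 + 4*(-57140)/(-38081)) = 1/(56607 + 4*(-1/38081)*(-57140)) = 1/(56607 + 228560/38081) = 1/(2155879727/38081) = 38081/2155879727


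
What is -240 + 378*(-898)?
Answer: -339684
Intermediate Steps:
-240 + 378*(-898) = -240 - 339444 = -339684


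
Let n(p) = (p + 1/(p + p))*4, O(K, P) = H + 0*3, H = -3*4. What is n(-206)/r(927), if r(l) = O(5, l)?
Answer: 28291/412 ≈ 68.667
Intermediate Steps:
H = -12
O(K, P) = -12 (O(K, P) = -12 + 0*3 = -12 + 0 = -12)
r(l) = -12
n(p) = 2/p + 4*p (n(p) = (p + 1/(2*p))*4 = 2/p + 4*p)
n(-206)/r(927) = (2/(-206) + 4*(-206))/(-12) = (2*(-1/206) - 824)*(-1/12) = (-1/103 - 824)*(-1/12) = -84873/103*(-1/12) = 28291/412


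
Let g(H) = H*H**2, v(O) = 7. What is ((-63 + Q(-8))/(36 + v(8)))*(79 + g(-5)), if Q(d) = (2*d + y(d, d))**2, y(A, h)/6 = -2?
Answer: -33166/43 ≈ -771.30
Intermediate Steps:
y(A, h) = -12 (y(A, h) = 6*(-2) = -12)
g(H) = H**3
Q(d) = (-12 + 2*d)**2 (Q(d) = (2*d - 12)**2 = (-12 + 2*d)**2)
((-63 + Q(-8))/(36 + v(8)))*(79 + g(-5)) = ((-63 + 4*(-6 - 8)**2)/(36 + 7))*(79 + (-5)**3) = ((-63 + 4*(-14)**2)/43)*(79 - 125) = ((-63 + 4*196)*(1/43))*(-46) = ((-63 + 784)*(1/43))*(-46) = (721*(1/43))*(-46) = (721/43)*(-46) = -33166/43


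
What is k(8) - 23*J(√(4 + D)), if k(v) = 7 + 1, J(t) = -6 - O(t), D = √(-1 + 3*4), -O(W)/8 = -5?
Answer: 1066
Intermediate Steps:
O(W) = 40 (O(W) = -8*(-5) = 40)
D = √11 (D = √(-1 + 12) = √11 ≈ 3.3166)
J(t) = -46 (J(t) = -6 - 1*40 = -6 - 40 = -46)
k(v) = 8
k(8) - 23*J(√(4 + D)) = 8 - 23*(-46) = 8 + 1058 = 1066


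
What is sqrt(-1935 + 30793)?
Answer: sqrt(28858) ≈ 169.88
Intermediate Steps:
sqrt(-1935 + 30793) = sqrt(28858)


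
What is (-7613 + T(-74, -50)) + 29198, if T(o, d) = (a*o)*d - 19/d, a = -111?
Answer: -19455731/50 ≈ -3.8911e+5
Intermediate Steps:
T(o, d) = -19/d - 111*d*o (T(o, d) = (-111*o)*d - 19/d = -111*d*o - 19/d = -19/d - 111*d*o)
(-7613 + T(-74, -50)) + 29198 = (-7613 + (-19/(-50) - 111*(-50)*(-74))) + 29198 = (-7613 + (-19*(-1/50) - 410700)) + 29198 = (-7613 + (19/50 - 410700)) + 29198 = (-7613 - 20534981/50) + 29198 = -20915631/50 + 29198 = -19455731/50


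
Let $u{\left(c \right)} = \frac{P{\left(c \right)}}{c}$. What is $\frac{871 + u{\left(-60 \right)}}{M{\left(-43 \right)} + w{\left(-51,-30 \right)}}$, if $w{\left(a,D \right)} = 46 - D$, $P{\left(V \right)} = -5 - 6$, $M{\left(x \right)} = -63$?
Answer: $\frac{52271}{780} \approx 67.014$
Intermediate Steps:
$P{\left(V \right)} = -11$ ($P{\left(V \right)} = -5 - 6 = -11$)
$u{\left(c \right)} = - \frac{11}{c}$
$\frac{871 + u{\left(-60 \right)}}{M{\left(-43 \right)} + w{\left(-51,-30 \right)}} = \frac{871 - \frac{11}{-60}}{-63 + \left(46 - -30\right)} = \frac{871 - - \frac{11}{60}}{-63 + \left(46 + 30\right)} = \frac{871 + \frac{11}{60}}{-63 + 76} = \frac{52271}{60 \cdot 13} = \frac{52271}{60} \cdot \frac{1}{13} = \frac{52271}{780}$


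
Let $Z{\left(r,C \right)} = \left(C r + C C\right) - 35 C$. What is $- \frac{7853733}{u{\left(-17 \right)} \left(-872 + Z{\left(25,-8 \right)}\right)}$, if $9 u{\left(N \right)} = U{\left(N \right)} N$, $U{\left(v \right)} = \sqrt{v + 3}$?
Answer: $\frac{70683597 i \sqrt{14}}{173264} \approx 1526.4 i$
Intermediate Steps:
$U{\left(v \right)} = \sqrt{3 + v}$
$Z{\left(r,C \right)} = C^{2} - 35 C + C r$ ($Z{\left(r,C \right)} = \left(C r + C^{2}\right) - 35 C = \left(C^{2} + C r\right) - 35 C = C^{2} - 35 C + C r$)
$u{\left(N \right)} = \frac{N \sqrt{3 + N}}{9}$ ($u{\left(N \right)} = \frac{\sqrt{3 + N} N}{9} = \frac{N \sqrt{3 + N}}{9}$)
$- \frac{7853733}{u{\left(-17 \right)} \left(-872 + Z{\left(25,-8 \right)}\right)} = - \frac{7853733}{\frac{1}{9} \left(-17\right) \sqrt{3 - 17} \left(-872 - 8 \left(-35 - 8 + 25\right)\right)} = - \frac{7853733}{\frac{1}{9} \left(-17\right) \sqrt{-14} \left(-872 - -144\right)} = - \frac{7853733}{\frac{1}{9} \left(-17\right) i \sqrt{14} \left(-872 + 144\right)} = - \frac{7853733}{- \frac{17 i \sqrt{14}}{9} \left(-728\right)} = - \frac{7853733}{\frac{12376}{9} i \sqrt{14}} = - 7853733 \left(- \frac{9 i \sqrt{14}}{173264}\right) = \frac{70683597 i \sqrt{14}}{173264}$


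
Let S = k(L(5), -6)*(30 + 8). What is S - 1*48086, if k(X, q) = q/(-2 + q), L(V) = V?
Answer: -96115/2 ≈ -48058.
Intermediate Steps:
S = 57/2 (S = (-6/(-2 - 6))*(30 + 8) = -6/(-8)*38 = -6*(-⅛)*38 = (¾)*38 = 57/2 ≈ 28.500)
S - 1*48086 = 57/2 - 1*48086 = 57/2 - 48086 = -96115/2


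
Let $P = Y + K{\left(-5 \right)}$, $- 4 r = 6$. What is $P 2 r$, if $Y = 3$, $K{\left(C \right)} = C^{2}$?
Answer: $-84$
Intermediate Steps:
$r = - \frac{3}{2}$ ($r = \left(- \frac{1}{4}\right) 6 = - \frac{3}{2} \approx -1.5$)
$P = 28$ ($P = 3 + \left(-5\right)^{2} = 3 + 25 = 28$)
$P 2 r = 28 \cdot 2 \left(- \frac{3}{2}\right) = 56 \left(- \frac{3}{2}\right) = -84$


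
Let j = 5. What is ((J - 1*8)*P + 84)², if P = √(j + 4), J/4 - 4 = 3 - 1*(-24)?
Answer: 186624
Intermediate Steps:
J = 124 (J = 16 + 4*(3 - 1*(-24)) = 16 + 4*(3 + 24) = 16 + 4*27 = 16 + 108 = 124)
P = 3 (P = √(5 + 4) = √9 = 3)
((J - 1*8)*P + 84)² = ((124 - 1*8)*3 + 84)² = ((124 - 8)*3 + 84)² = (116*3 + 84)² = (348 + 84)² = 432² = 186624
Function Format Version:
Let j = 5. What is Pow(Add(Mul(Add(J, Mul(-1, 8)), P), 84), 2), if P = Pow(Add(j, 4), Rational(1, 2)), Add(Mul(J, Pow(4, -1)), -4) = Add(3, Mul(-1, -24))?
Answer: 186624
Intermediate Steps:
J = 124 (J = Add(16, Mul(4, Add(3, Mul(-1, -24)))) = Add(16, Mul(4, Add(3, 24))) = Add(16, Mul(4, 27)) = Add(16, 108) = 124)
P = 3 (P = Pow(Add(5, 4), Rational(1, 2)) = Pow(9, Rational(1, 2)) = 3)
Pow(Add(Mul(Add(J, Mul(-1, 8)), P), 84), 2) = Pow(Add(Mul(Add(124, Mul(-1, 8)), 3), 84), 2) = Pow(Add(Mul(Add(124, -8), 3), 84), 2) = Pow(Add(Mul(116, 3), 84), 2) = Pow(Add(348, 84), 2) = Pow(432, 2) = 186624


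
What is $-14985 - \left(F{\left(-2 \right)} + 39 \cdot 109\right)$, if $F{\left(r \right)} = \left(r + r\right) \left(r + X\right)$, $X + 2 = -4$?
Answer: $-19268$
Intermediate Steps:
$X = -6$ ($X = -2 - 4 = -6$)
$F{\left(r \right)} = 2 r \left(-6 + r\right)$ ($F{\left(r \right)} = \left(r + r\right) \left(r - 6\right) = 2 r \left(-6 + r\right)$)
$-14985 - \left(F{\left(-2 \right)} + 39 \cdot 109\right) = -14985 - \left(2 \left(-2\right) \left(-6 - 2\right) + 39 \cdot 109\right) = -14985 - \left(2 \left(-2\right) \left(-8\right) + 4251\right) = -14985 - \left(32 + 4251\right) = -14985 - 4283 = -19268$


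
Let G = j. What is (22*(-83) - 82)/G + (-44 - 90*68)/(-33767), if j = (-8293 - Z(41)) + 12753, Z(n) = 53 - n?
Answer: -9252491/37548904 ≈ -0.24641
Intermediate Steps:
j = 4448 (j = (-8293 - (53 - 1*41)) + 12753 = (-8293 - (53 - 41)) + 12753 = (-8293 - 1*12) + 12753 = (-8293 - 12) + 12753 = -8305 + 12753 = 4448)
G = 4448
(22*(-83) - 82)/G + (-44 - 90*68)/(-33767) = (22*(-83) - 82)/4448 + (-44 - 90*68)/(-33767) = (-1826 - 82)*(1/4448) + (-44 - 6120)*(-1/33767) = -1908*1/4448 - 6164*(-1/33767) = -477/1112 + 6164/33767 = -9252491/37548904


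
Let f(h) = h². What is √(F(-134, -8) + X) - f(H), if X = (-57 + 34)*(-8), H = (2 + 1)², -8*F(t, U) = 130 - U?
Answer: -81 + √667/2 ≈ -68.087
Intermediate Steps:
F(t, U) = -65/4 + U/8 (F(t, U) = -(130 - U)/8 = -65/4 + U/8)
H = 9 (H = 3² = 9)
X = 184 (X = -23*(-8) = 184)
√(F(-134, -8) + X) - f(H) = √((-65/4 + (⅛)*(-8)) + 184) - 1*9² = √((-65/4 - 1) + 184) - 1*81 = √(-69/4 + 184) - 81 = √(667/4) - 81 = √667/2 - 81 = -81 + √667/2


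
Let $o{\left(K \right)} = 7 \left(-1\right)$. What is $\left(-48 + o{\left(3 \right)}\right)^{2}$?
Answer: $3025$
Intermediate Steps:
$o{\left(K \right)} = -7$
$\left(-48 + o{\left(3 \right)}\right)^{2} = \left(-48 - 7\right)^{2} = \left(-55\right)^{2} = 3025$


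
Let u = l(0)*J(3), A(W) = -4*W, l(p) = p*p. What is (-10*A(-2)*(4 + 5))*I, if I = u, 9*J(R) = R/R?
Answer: 0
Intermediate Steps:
l(p) = p²
J(R) = ⅑ (J(R) = (R/R)/9 = (⅑)*1 = ⅑)
u = 0 (u = 0²*(⅑) = 0*(⅑) = 0)
I = 0
(-10*A(-2)*(4 + 5))*I = -10*(-4*(-2))*(4 + 5)*0 = -80*9*0 = -10*72*0 = -720*0 = 0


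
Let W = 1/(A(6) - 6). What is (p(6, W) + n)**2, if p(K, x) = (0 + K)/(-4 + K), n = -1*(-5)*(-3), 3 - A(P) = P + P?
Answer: 144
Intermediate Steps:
A(P) = 3 - 2*P (A(P) = 3 - (P + P) = 3 - 2*P)
W = -1/15 (W = 1/((3 - 2*6) - 6) = 1/((3 - 12) - 6) = 1/(-9 - 6) = 1/(-15) = -1/15 ≈ -0.066667)
n = -15 (n = 5*(-3) = -15)
p(K, x) = K/(-4 + K)
(p(6, W) + n)**2 = (6/(-4 + 6) - 15)**2 = (6/2 - 15)**2 = (6*(1/2) - 15)**2 = (3 - 15)**2 = (-12)**2 = 144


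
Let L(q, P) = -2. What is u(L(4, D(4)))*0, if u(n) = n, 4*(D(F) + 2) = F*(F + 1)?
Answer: 0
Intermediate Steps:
D(F) = -2 + F*(1 + F)/4 (D(F) = -2 + (F*(F + 1))/4 = -2 + (F*(1 + F))/4 = -2 + F*(1 + F)/4)
u(L(4, D(4)))*0 = -2*0 = 0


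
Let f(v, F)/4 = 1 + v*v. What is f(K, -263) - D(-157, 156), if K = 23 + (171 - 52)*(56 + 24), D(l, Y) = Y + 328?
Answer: 364274916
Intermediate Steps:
D(l, Y) = 328 + Y
K = 9543 (K = 23 + 119*80 = 23 + 9520 = 9543)
f(v, F) = 4 + 4*v² (f(v, F) = 4*(1 + v*v) = 4*(1 + v²) = 4 + 4*v²)
f(K, -263) - D(-157, 156) = (4 + 4*9543²) - (328 + 156) = (4 + 4*91068849) - 1*484 = (4 + 364275396) - 484 = 364275400 - 484 = 364274916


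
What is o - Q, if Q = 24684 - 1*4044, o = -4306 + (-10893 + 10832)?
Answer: -25007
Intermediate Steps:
o = -4367 (o = -4306 - 61 = -4367)
Q = 20640 (Q = 24684 - 4044 = 20640)
o - Q = -4367 - 1*20640 = -4367 - 20640 = -25007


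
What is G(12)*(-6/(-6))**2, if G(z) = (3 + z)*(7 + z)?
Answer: 285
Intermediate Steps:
G(12)*(-6/(-6))**2 = (21 + 12**2 + 10*12)*(-6/(-6))**2 = (21 + 144 + 120)*(-6*(-1/6))**2 = 285*1**2 = 285*1 = 285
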